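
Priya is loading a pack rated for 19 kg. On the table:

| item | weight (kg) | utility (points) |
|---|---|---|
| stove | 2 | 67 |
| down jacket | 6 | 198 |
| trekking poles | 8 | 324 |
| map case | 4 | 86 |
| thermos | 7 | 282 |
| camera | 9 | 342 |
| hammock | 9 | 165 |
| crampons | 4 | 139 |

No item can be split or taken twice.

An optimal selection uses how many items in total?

The maximum utility within 19 kg is 745.
For example trekking poles + thermos + crampons achieves it, using 19 kg.
All optima have 3 items.

3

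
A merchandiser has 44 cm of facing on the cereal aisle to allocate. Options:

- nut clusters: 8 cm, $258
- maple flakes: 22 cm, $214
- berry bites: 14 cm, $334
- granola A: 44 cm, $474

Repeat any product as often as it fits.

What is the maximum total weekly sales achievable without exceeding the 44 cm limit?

5×nut clusters uses 40 of the 44 cm and totals 1290.
That's the maximum — no swap from here does better than 1290.

1290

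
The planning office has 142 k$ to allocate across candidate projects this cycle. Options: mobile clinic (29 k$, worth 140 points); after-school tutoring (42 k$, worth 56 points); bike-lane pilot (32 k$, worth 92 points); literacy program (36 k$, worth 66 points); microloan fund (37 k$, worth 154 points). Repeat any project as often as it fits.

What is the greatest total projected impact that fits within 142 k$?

602

Filling by ratio: 4×mobile clinic for 560, with 26 k$ left unused.
Dropping 3×mobile clinic frees 87 k$; slotting in 3×microloan fund (111 k$) lifts the total to 602 at 140 k$.
The spare 2 k$ is too small for any remaining project, and no exchange beats 602.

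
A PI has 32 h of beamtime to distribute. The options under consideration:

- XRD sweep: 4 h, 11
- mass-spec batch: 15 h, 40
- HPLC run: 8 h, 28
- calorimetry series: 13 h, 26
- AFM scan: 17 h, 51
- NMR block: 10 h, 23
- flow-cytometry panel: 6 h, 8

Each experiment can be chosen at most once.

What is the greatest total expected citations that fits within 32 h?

91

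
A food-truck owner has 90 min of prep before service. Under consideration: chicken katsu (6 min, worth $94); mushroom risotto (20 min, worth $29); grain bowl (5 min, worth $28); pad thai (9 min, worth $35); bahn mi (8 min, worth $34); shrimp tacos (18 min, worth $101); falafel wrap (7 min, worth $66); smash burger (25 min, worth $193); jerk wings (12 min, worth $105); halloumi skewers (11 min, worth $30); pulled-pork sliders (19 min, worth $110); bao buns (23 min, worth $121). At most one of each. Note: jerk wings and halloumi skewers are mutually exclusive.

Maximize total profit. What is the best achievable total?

The ratio ordering already packs tightly: chicken katsu + shrimp tacos + falafel wrap + smash burger + jerk wings + pulled-pork sliders, 87 min, 669.

669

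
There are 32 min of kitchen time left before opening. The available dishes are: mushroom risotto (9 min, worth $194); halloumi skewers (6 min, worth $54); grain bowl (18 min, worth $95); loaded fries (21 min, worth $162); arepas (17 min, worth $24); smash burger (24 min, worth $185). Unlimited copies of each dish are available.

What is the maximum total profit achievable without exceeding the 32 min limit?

582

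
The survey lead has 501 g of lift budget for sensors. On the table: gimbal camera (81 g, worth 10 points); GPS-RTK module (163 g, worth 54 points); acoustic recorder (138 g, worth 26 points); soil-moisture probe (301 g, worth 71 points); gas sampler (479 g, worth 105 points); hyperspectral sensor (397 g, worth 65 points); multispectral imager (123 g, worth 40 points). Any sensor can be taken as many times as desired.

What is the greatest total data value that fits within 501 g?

Taking 3×GPS-RTK module: 489 g used, 162 in data value.
No other feasible combination exceeds 162.

162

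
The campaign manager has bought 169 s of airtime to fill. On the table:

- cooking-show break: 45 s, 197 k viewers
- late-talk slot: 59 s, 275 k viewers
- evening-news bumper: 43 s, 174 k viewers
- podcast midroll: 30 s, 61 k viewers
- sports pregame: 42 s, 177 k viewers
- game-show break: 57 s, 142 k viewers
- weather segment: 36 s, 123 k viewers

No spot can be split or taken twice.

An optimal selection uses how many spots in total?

Best achievable expected reach is 671.
cooking-show break + evening-news bumper + sports pregame + weather segment hits 671 at 166 s.
All optima have 4 spots.

4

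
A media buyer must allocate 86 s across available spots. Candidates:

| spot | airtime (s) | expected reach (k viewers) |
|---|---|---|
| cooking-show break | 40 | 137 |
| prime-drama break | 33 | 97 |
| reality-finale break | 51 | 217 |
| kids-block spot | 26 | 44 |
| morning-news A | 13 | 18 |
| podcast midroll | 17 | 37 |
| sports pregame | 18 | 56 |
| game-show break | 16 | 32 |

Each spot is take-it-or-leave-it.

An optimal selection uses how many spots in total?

2

Best achievable expected reach is 314.
prime-drama break + reality-finale break hits 314 at 84 s.
Any selection reaching 314 contains exactly 2 spots.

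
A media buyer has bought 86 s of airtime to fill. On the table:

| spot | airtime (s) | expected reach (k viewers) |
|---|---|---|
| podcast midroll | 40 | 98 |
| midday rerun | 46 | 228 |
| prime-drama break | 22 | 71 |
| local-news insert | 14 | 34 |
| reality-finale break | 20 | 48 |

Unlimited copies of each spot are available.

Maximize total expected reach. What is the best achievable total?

333

Ranking by ratio (expected reach/s): midday rerun 4.96, prime-drama break 3.23, podcast midroll 2.45, local-news insert 2.43.
Midday rerun + prime-drama break + local-news insert uses 82 of the 86 s and totals 333.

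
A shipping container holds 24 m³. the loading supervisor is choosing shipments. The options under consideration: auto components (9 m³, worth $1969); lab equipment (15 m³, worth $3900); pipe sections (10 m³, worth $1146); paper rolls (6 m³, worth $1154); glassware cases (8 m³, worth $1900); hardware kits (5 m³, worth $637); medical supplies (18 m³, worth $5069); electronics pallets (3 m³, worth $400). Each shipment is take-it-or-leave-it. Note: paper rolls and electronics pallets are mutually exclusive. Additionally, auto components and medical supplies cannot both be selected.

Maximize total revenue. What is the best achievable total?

6223

By revenue per m³: medical supplies 281.61, lab equipment 260.00, glassware cases 237.50 lead.
Paper rolls + medical supplies uses 24 of the 24 m³ and totals 6223.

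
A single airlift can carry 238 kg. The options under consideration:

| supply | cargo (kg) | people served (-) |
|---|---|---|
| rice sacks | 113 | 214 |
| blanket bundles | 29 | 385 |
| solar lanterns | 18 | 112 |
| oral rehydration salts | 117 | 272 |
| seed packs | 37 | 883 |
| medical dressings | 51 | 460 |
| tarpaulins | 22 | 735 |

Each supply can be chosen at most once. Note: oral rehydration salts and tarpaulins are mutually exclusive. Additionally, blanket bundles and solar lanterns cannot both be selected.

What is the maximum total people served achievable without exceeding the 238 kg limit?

Density check — tarpaulins 33.41, seed packs 23.86, blanket bundles 13.28 are the best per kg.
Blanket bundles + seed packs + medical dressings + tarpaulins uses 139 of the 238 kg and totals 2463.

2463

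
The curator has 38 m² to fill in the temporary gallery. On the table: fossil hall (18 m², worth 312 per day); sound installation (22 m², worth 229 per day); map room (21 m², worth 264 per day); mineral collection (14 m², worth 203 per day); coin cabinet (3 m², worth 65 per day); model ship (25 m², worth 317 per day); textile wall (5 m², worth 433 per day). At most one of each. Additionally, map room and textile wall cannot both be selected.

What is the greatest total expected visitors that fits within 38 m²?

948

Greedy by ratio would take fossil hall + coin cabinet + textile wall: 26 m² used, total 810.
Dropping coin cabinet frees 3 m²; slotting in mineral collection (14 m²) lifts the total to 948 at 37 m².
That's the maximum — no feasible swap from here does better than 948.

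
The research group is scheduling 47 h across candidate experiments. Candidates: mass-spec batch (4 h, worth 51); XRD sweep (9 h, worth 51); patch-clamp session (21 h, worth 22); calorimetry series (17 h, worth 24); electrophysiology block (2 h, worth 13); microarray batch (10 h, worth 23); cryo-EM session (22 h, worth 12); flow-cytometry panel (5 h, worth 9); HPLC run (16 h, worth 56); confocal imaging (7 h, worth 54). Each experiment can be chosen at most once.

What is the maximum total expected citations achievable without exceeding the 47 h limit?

The ratio heuristic lands on mass-spec batch + XRD sweep + electrophysiology block + flow-cytometry panel + HPLC run + confocal imaging (234) but leaves 4 h idle.
Replace electrophysiology block and flow-cytometry panel with microarray batch: the trade gains 1 net, giving 235 at 46 h.
No other feasible combination exceeds 235.

235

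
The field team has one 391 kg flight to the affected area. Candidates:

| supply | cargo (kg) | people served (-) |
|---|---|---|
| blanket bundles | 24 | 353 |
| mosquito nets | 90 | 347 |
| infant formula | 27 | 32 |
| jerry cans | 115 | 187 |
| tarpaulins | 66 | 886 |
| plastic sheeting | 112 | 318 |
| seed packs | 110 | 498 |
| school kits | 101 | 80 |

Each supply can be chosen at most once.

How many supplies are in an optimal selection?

Best achievable people served is 2164.
For example blanket bundles + mosquito nets + tarpaulins + seed packs + school kits achieves it, using 391 kg.
Any selection reaching 2164 contains exactly 5 supplies.

5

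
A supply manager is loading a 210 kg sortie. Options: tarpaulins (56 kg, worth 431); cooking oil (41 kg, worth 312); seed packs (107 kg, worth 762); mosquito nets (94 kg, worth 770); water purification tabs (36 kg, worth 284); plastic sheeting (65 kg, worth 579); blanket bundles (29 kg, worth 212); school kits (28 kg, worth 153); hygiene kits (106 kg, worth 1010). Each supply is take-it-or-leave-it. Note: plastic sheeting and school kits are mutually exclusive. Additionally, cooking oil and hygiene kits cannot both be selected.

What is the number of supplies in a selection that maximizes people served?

3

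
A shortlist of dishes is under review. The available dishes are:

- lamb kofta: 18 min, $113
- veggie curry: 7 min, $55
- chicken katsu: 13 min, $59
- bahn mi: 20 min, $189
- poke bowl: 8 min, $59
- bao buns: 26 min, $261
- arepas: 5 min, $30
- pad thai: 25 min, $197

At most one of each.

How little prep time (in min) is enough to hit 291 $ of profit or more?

Look for the lowest-prep combination reaching 291.
bao buns + arepas: 291 profit at 31 min.
No combination under 31 min hits 291.

31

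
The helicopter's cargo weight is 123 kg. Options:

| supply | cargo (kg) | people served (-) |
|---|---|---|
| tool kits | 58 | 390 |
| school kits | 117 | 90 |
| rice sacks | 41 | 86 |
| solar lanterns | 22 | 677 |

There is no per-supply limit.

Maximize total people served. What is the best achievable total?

Best packing: 5×solar lanterns — 110 kg, 3385 total.
That's the maximum — no swap from here does better than 3385.

3385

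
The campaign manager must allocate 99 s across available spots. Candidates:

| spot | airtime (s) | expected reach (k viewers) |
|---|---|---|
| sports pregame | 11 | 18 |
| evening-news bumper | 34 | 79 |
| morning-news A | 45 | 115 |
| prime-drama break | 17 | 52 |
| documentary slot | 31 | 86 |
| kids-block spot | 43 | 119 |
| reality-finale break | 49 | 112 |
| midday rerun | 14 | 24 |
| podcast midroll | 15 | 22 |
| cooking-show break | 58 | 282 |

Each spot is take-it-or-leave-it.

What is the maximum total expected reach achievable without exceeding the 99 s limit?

368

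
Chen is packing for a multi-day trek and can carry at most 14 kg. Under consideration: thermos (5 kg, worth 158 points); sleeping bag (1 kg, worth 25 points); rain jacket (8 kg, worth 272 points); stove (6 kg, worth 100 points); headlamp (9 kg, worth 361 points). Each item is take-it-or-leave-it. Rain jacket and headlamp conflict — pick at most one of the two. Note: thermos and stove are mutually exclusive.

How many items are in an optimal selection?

2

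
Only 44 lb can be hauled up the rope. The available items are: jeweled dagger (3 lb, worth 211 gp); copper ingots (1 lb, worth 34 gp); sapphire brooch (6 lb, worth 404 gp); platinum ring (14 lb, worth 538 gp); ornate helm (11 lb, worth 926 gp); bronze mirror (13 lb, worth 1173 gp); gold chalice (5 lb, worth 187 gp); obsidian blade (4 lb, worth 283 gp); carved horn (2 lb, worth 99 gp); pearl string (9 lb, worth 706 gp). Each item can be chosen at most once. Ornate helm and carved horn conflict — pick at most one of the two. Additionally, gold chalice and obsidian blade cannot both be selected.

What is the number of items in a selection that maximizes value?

Optimal total is 3526.
For example copper ingots + sapphire brooch + ornate helm + bronze mirror + obsidian blade + pearl string achieves it, using 44 lb.
All optima have 6 items.

6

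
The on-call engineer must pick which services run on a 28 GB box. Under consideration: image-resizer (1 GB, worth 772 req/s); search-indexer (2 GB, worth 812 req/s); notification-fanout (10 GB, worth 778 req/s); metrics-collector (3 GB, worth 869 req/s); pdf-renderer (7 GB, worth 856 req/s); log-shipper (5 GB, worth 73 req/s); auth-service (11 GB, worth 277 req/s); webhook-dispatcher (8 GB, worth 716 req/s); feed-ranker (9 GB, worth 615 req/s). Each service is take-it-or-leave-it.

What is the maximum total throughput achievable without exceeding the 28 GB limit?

Ranking by ratio (throughput/GB): image-resizer 772.00, search-indexer 406.00, metrics-collector 289.67.
A density-first pass picks image-resizer + search-indexer + metrics-collector + pdf-renderer + log-shipper + webhook-dispatcher — 4098 at 26 GB.
The 8 GB tied up in webhook-dispatcher is better spent on notification-fanout — total rises to 4160 (28 GB).
Nothing else within 28 GB beats 4160.

4160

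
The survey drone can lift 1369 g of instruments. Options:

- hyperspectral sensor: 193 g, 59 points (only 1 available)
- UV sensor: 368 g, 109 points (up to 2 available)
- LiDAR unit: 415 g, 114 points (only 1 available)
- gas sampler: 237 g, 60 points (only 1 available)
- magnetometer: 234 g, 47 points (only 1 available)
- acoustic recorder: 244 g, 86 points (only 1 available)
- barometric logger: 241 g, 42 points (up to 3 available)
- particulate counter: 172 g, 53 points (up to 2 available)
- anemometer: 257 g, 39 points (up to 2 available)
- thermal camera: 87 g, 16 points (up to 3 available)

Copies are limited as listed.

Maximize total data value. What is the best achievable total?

416

By data value per g: acoustic recorder 0.35, particulate counter 0.31, hyperspectral sensor 0.31 lead.
Taking the top-ratio sensors first gives hyperspectral sensor + UV sensor + acoustic recorder + 2×particulate counter + 2×thermal camera for 392 (1323 g).
The 346 g tied up in particulate counter and 2×thermal camera is better spent on UV sensor — total rises to 416 (1345 g).
The spare 24 g is too small for any remaining sensor, and no exchange beats 416.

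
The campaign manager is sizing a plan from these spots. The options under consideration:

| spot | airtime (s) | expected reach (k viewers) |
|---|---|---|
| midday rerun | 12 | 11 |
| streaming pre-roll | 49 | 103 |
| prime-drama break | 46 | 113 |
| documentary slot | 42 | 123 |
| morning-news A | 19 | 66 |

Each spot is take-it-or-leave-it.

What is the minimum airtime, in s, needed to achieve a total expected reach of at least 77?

Look for the lowest-airtime combination reaching 77.
Taking midday rerun + morning-news A gives 77 (≥ 77) for 31 s.
Any bundle with less than 31 s falls short of 77.

31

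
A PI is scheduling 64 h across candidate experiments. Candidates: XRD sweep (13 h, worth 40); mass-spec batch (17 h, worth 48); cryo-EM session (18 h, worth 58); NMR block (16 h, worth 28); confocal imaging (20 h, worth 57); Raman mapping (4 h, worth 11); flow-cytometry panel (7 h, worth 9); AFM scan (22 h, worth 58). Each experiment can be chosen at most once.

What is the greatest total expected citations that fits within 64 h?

184

Density check — cryo-EM session 3.22, XRD sweep 3.08, confocal imaging 2.85, mass-spec batch 2.82 are the best per h.
Greedy by ratio would take XRD sweep + cryo-EM session + confocal imaging + Raman mapping + flow-cytometry panel: 62 h used, total 175.
The 20 h tied up in XRD sweep and flow-cytometry panel is better spent on AFM scan — total rises to 184 (64 h).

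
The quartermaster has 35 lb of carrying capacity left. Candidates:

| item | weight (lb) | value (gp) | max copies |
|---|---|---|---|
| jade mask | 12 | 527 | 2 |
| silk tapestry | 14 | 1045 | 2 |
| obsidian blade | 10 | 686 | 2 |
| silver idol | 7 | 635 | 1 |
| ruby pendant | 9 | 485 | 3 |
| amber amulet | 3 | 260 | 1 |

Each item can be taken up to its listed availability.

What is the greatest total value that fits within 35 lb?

2725

Ranking by ratio (value/lb): silver idol 90.71, amber amulet 86.67, silk tapestry 74.64, obsidian blade 68.60.
Greedy by ratio would take silk tapestry + obsidian blade + silver idol + amber amulet: 34 lb used, total 2626.
Dropping obsidian blade and amber amulet frees 13 lb; slotting in silk tapestry (14 lb) lifts the total to 2725 at 35 lb.
Every other selection either busts 35 lb or exceeds an availability limit or fails to beat 2725.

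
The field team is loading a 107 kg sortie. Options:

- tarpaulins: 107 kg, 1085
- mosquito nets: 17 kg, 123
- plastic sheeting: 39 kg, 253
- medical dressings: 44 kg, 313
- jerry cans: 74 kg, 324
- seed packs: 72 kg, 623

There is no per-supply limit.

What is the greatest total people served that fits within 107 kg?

1085

Tarpaulins uses 107 of the 107 kg and totals 1085.
No other feasible combination exceeds 1085.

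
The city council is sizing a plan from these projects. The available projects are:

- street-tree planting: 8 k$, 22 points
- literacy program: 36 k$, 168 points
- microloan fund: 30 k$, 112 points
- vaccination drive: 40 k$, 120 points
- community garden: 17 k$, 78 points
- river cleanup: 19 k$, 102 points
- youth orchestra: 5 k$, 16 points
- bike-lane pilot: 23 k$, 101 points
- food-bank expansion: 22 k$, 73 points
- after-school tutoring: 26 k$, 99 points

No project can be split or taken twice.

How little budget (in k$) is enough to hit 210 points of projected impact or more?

47

Need the lightest bundle worth ≥ 210.
river cleanup + youth orchestra + bike-lane pilot reaches 219 using 47 k$.
No combination under 47 k$ hits 210.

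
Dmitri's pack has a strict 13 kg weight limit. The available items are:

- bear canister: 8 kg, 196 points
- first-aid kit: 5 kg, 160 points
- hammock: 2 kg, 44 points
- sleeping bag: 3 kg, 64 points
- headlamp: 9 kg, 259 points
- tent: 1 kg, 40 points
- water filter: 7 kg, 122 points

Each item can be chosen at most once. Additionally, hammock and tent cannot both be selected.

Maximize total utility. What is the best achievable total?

363

Taking sleeping bag + headlamp + tent: 13 kg used, 363 in utility.
An exhaustive check of the 128 subsets confirms 363.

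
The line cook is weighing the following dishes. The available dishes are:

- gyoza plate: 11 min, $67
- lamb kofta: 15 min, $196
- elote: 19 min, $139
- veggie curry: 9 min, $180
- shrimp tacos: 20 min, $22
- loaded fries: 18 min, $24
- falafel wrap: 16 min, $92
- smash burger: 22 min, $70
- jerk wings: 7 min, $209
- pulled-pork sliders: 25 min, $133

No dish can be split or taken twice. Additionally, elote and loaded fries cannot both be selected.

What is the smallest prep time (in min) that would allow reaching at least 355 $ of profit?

16

Minimise min subject to total profit ≥ 355.
veggie curry + jerk wings reaches 389 using 16 min.
Any bundle with less than 16 min falls short of 355.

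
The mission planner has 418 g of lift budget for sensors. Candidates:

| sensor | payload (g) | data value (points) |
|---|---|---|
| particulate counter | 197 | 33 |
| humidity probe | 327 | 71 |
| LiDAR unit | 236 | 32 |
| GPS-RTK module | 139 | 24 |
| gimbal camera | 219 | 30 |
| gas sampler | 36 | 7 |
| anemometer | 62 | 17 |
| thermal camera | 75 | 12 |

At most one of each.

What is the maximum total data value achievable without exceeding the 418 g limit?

88

Best packing: humidity probe + anemometer — 389 g, 88 total.
That's the maximum — no swap from here does better than 88.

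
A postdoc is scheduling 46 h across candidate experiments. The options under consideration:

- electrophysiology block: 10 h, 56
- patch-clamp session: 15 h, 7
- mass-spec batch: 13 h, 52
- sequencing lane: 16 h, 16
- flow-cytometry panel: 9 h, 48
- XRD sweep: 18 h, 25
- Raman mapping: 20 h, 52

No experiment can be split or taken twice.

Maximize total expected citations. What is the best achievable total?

Greedy by ratio would take electrophysiology block + mass-spec batch + flow-cytometry panel: 32 h used, total 156.
The 9 h tied up in flow-cytometry panel is better spent on Raman mapping — total rises to 160 (43 h).

160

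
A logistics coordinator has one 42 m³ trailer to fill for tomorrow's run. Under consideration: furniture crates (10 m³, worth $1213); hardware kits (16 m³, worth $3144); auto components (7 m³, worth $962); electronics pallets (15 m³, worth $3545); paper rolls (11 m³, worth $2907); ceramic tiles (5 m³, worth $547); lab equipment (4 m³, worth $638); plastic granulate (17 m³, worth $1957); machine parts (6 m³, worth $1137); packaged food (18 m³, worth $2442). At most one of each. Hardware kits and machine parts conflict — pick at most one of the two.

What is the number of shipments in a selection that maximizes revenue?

3

The maximum revenue within 42 m³ is 9596.
hardware kits + electronics pallets + paper rolls hits 9596 at 42 m³.
Any selection reaching 9596 contains exactly 3 shipments.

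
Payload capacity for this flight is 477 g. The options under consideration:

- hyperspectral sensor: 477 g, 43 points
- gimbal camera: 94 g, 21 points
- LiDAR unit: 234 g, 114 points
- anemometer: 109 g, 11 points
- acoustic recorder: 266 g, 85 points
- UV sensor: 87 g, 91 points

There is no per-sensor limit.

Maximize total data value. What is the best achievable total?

Ranking by ratio (data value/g): UV sensor 1.05, LiDAR unit 0.49, acoustic recorder 0.32.
Taking 5×UV sensor: 435 g used, 455 in data value.
Nothing else within 477 g beats 455.

455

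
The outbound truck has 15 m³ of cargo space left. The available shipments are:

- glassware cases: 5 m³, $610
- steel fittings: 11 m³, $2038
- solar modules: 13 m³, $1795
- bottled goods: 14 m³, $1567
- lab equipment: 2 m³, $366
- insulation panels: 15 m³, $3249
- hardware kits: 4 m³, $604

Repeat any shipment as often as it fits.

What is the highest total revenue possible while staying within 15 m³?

By revenue per m³: insulation panels 216.60, steel fittings 185.27, lab equipment 183.00 lead.
Best packing: insulation panels — 15 m³, 3249 total.
Nothing else within 15 m³ beats 3249.

3249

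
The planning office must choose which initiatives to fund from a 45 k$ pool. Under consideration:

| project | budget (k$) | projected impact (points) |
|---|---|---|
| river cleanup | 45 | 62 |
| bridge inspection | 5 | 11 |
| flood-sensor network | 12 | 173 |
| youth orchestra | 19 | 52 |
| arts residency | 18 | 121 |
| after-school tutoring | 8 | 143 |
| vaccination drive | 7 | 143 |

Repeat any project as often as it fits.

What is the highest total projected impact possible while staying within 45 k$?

Taking 3×after-school tutoring + 3×vaccination drive: 45 k$ used, 858 in projected impact.
No other feasible combination exceeds 858.

858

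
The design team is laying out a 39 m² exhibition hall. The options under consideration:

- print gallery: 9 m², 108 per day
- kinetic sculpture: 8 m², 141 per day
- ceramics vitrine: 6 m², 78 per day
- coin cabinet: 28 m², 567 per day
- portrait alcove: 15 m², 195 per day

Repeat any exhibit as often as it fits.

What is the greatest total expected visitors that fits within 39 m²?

Kinetic sculpture + coin cabinet uses 36 of the 39 m² and totals 708.

708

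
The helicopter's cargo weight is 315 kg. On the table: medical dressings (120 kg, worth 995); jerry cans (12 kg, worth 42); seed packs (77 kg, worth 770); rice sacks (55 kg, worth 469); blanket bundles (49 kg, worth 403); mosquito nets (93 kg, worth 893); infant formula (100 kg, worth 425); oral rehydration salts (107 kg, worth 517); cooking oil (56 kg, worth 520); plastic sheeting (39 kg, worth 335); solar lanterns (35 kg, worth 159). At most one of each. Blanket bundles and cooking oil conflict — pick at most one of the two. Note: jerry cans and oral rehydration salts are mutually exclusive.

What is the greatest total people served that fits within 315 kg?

2870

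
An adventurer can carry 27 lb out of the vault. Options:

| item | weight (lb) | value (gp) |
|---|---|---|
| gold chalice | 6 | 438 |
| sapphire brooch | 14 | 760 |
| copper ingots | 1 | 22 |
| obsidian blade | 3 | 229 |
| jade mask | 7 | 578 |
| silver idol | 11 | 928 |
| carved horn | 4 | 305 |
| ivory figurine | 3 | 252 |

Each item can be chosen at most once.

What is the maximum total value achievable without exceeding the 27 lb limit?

Taking the top-ratio items first gives copper ingots + obsidian blade + jade mask + silver idol + ivory figurine for 2009 (25 lb).
Replace copper ingots and obsidian blade with gold chalice: the trade gains 187 net, giving 2196 at 27 lb.
Every other selection either busts 27 lb or fails to beat 2196.

2196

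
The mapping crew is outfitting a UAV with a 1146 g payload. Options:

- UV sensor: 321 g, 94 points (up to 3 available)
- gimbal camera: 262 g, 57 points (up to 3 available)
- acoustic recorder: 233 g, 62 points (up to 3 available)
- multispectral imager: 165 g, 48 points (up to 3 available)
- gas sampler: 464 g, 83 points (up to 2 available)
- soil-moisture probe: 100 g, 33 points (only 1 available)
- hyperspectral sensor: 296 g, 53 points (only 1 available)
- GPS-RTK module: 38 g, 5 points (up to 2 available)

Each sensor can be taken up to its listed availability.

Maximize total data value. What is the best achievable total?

Ranking by ratio (data value/g): soil-moisture probe 0.33, UV sensor 0.29, multispectral imager 0.29, acoustic recorder 0.27.
A density-first pass picks 3×UV sensor + soil-moisture probe + 2×GPS-RTK module — 325 at 1139 g.
Dropping UV sensor and soil-moisture probe and 2×GPS-RTK module frees 497 g; slotting in 3×multispectral imager (495 g) lifts the total to 332 at 1137 g.
Nothing else within 1146 g beats 332.

332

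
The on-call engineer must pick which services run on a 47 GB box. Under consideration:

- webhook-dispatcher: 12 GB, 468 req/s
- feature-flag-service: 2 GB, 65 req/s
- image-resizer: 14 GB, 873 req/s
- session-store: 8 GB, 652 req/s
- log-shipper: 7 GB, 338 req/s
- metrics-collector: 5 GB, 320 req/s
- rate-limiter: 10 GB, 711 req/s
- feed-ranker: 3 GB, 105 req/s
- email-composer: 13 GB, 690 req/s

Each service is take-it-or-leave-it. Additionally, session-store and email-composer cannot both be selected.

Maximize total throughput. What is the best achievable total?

By throughput per GB: session-store 81.50, rate-limiter 71.10, metrics-collector 64.00, image-resizer 62.36 lead.
Best packing: image-resizer + session-store + log-shipper + metrics-collector + rate-limiter + feed-ranker — 47 GB, 2999 total.
No other feasible combination exceeds 2999.

2999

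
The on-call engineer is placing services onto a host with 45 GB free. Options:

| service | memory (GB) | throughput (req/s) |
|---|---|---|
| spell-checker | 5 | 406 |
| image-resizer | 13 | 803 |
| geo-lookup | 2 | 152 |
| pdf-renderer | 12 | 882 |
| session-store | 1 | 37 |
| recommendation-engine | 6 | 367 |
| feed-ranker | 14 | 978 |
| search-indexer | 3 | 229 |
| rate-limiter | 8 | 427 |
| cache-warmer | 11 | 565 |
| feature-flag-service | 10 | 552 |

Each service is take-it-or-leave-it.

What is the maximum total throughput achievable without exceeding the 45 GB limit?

Filling by ratio: spell-checker + geo-lookup + pdf-renderer + session-store + recommendation-engine + feed-ranker + search-indexer for 3051, with 2 GB left unused.
Replace recommendation-engine with rate-limiter: the trade gains 60 net, giving 3111 at 45 GB.
Next best is spell-checker + image-resizer + pdf-renderer + session-store + feed-ranker at 3106 (45 GB) — short by 5.

3111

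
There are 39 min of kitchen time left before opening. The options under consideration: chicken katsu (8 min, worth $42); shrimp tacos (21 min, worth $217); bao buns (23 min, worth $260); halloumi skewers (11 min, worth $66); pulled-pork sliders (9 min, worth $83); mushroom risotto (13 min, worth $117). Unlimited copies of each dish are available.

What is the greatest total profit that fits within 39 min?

383

Taking the top-ratio dishes first gives bao buns + pulled-pork sliders for 343 (32 min).
Dropping bao buns frees 23 min; slotting in shrimp tacos + pulled-pork sliders (30 min) lifts the total to 383 at 39 min.
That's the maximum — no swap from here does better than 383.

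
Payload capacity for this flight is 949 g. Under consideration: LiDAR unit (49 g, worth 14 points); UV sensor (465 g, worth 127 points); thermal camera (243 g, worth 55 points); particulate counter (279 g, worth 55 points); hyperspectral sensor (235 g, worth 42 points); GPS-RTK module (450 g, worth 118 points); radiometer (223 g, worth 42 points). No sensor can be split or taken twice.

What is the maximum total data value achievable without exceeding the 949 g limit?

Density check — LiDAR unit 0.29, UV sensor 0.27, GPS-RTK module 0.26 are the best per g.
Filling by ratio: LiDAR unit + UV sensor + thermal camera for 196, with 192 g left unused.
Dropping LiDAR unit and thermal camera frees 292 g; slotting in GPS-RTK module (450 g) lifts the total to 245 at 915 g.
Next best is UV sensor + thermal camera + hyperspectral sensor at 224 (943 g) — short by 21.

245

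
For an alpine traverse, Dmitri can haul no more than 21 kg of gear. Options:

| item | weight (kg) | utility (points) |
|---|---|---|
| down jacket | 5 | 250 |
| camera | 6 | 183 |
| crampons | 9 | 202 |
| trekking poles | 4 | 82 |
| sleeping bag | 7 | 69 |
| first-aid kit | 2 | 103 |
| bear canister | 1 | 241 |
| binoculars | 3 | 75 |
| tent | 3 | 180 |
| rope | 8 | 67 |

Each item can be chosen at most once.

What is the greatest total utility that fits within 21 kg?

1039

Greedy by ratio would take down jacket + camera + first-aid kit + bear canister + binoculars + tent: 20 kg used, total 1032.
The 3 kg tied up in binoculars is better spent on trekking poles — total rises to 1039 (21 kg).
Nothing else within 21 kg beats 1039.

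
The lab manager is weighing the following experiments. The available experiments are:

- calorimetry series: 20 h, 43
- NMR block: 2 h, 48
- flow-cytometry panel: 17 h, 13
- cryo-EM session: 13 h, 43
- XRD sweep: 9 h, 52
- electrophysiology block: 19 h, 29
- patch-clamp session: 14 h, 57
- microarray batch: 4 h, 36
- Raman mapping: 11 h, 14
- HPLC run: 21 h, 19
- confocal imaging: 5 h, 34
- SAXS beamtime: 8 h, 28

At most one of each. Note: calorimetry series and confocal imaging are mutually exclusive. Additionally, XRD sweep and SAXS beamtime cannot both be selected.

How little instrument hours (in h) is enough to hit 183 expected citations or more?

Look for the lowest-instrument combination reaching 183.
NMR block + XRD sweep + patch-clamp session + microarray batch: 193 expected citations at 29 h.
Any bundle with less than 29 h falls short of 183.

29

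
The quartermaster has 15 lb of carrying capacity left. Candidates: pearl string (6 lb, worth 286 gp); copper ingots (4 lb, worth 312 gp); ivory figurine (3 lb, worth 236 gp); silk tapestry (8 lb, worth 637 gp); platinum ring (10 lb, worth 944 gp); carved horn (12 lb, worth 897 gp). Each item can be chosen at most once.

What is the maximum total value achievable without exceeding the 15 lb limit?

Ranking by ratio (value/lb): platinum ring 94.40, silk tapestry 79.62, ivory figurine 78.67, copper ingots 78.00.
Filling by ratio: ivory figurine + platinum ring for 1180, with 2 lb left unused.
Replace ivory figurine with copper ingots: the trade gains 76 net, giving 1256 at 14 lb.
Next best is copper ingots + ivory figurine + silk tapestry at 1185 (15 lb) — short by 71.

1256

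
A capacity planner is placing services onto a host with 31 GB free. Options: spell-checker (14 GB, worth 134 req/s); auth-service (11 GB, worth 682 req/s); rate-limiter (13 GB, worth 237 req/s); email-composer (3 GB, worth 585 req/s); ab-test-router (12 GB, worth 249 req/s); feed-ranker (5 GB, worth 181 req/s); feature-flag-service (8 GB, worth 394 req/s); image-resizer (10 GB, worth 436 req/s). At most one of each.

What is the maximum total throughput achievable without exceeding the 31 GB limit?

The ratio heuristic lands on auth-service + email-composer + feed-ranker + feature-flag-service (1842) but leaves 4 GB idle.
Replace feature-flag-service with image-resizer: the trade gains 42 net, giving 1884 at 29 GB.
Runner-up auth-service + email-composer + feed-ranker + feature-flag-service tops out at 1842.

1884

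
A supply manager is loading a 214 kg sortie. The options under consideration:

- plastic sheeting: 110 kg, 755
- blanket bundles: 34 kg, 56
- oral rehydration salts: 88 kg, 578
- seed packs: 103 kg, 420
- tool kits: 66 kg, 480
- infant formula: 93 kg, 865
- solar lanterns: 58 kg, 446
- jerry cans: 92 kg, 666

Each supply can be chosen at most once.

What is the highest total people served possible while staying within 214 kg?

1620

A density-first pass picks blanket bundles + infant formula + solar lanterns — 1367 at 185 kg.
Replace blanket bundles and solar lanterns with plastic sheeting: the trade gains 253 net, giving 1620 at 203 kg.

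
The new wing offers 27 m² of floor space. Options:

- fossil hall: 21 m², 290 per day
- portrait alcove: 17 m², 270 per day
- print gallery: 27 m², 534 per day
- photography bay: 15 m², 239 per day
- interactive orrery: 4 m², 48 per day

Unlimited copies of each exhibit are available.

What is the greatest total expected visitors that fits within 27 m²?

534

Density check — print gallery 19.78, photography bay 15.93, portrait alcove 15.88 are the best per m².
Print gallery uses 27 of the 27 m² and totals 534.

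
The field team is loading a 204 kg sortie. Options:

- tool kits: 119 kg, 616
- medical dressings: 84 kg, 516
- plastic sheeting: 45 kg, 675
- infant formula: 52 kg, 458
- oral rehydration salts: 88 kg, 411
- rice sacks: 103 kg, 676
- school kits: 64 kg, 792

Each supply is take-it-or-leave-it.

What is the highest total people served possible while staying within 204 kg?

Taking the top-ratio supplies first gives plastic sheeting + infant formula + school kits for 1925 (161 kg).
The 52 kg tied up in infant formula is better spent on medical dressings — total rises to 1983 (193 kg).
An exhaustive check of the 128 subsets confirms 1983.

1983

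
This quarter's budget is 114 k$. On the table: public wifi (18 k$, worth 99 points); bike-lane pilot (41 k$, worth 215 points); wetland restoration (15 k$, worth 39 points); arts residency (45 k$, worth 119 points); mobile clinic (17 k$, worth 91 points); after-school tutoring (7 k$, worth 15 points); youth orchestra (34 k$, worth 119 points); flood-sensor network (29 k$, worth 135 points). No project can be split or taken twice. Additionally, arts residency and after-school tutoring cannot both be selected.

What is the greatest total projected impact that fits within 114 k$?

555

By projected impact per k$: public wifi 5.50, mobile clinic 5.35, bike-lane pilot 5.24 lead.
The ratio ordering already packs tightly: public wifi + bike-lane pilot + mobile clinic + after-school tutoring + flood-sensor network, 112 k$, 555.
Next best is public wifi + bike-lane pilot + mobile clinic + flood-sensor network at 540 (105 k$) — short by 15.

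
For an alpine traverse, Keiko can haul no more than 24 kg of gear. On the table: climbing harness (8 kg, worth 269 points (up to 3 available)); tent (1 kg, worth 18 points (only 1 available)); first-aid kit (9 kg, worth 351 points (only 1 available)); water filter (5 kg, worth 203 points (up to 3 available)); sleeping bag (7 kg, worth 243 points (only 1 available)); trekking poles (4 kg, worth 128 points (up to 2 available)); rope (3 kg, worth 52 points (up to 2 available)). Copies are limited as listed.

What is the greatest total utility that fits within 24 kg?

First-aid kit + 3×water filter uses 24 of the 24 kg and totals 960.

960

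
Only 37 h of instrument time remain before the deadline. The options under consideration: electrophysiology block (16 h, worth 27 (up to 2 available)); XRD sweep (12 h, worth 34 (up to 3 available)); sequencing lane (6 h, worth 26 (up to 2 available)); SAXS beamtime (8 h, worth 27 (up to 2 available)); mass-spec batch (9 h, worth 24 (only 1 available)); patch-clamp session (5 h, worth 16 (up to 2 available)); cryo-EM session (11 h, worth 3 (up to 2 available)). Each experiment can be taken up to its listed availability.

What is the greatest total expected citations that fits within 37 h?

By expected citations per h: sequencing lane 4.33, SAXS beamtime 3.38, patch-clamp session 3.20, XRD sweep 2.83 lead.
The ratio heuristic lands on 2×sequencing lane + 2×SAXS beamtime + patch-clamp session (122) but leaves 4 h idle.
The 5 h tied up in patch-clamp session is better spent on mass-spec batch — total rises to 130 (37 h).

130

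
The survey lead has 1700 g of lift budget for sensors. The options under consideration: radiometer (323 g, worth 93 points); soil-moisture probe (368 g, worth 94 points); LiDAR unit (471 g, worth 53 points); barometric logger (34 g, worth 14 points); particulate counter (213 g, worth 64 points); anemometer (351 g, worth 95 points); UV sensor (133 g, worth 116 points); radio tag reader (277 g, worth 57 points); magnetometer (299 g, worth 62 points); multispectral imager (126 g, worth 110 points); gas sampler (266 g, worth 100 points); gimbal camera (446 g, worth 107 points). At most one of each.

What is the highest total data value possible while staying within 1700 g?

635

A density-first pass picks radiometer + barometric logger + particulate counter + anemometer + UV sensor + multispectral imager + gas sampler — 592 at 1446 g.
Replace barometric logger with radio tag reader: the trade gains 43 net, giving 635 at 1689 g.
Radiometer + barometric logger + anemometer + UV sensor + multispectral imager + gas sampler + gimbal camera matches that 635 at 1679 g; no feasible combination exceeds it.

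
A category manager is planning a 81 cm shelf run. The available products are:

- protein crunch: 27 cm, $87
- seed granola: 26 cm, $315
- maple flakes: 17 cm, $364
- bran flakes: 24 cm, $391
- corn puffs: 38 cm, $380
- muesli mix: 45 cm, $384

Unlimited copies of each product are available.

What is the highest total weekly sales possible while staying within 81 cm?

1483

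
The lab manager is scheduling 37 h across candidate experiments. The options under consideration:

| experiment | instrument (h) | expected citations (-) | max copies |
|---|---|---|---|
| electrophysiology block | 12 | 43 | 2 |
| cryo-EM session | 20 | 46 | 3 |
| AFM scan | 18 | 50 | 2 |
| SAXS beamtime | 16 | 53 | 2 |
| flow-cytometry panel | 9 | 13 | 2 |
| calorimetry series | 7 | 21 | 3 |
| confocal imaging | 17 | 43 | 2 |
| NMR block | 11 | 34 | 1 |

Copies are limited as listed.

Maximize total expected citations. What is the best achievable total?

120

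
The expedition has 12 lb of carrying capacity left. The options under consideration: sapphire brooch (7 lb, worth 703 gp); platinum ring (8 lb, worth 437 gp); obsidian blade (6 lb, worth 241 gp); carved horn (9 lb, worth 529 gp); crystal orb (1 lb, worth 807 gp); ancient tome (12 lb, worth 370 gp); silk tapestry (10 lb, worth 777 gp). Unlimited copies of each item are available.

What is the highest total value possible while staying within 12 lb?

Best packing: 12×crystal orb — 12 lb, 9684 total.
Every other selection either busts 12 lb or fails to beat 9684.

9684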